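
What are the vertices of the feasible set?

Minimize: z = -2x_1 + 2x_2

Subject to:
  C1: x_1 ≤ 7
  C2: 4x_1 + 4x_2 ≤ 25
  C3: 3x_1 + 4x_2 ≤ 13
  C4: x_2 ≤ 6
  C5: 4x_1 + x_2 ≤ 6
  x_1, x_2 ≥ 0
Each vertex is the intersection of two constraint boundaries that also satisfies all remaining constraints:
  x_1 = 0 and x_2 = 0 → (0, 0)
  4x_1 + x_2 = 6 and x_2 = 0 → (1.5, 0)
  3x_1 + 4x_2 = 13 and 4x_1 + x_2 = 6 → (0.8462, 2.615)
  3x_1 + 4x_2 = 13 and x_1 = 0 → (0, 3.25)

Vertices: (0, 0), (1.5, 0), (0.8462, 2.615), (0, 3.25)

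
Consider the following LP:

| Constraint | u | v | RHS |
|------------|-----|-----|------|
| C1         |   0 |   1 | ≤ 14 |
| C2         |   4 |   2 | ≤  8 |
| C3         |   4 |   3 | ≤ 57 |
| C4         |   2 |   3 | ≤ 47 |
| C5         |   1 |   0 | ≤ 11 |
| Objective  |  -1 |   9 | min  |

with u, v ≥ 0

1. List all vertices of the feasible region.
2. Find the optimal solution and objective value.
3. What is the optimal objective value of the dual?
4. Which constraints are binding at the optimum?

1. (0, 0), (2, 0), (0, 4)
2. u = 2, v = 0, z = -2
3. -2 (by strong duality, equal to the primal optimum)
4. C2, v ≥ 0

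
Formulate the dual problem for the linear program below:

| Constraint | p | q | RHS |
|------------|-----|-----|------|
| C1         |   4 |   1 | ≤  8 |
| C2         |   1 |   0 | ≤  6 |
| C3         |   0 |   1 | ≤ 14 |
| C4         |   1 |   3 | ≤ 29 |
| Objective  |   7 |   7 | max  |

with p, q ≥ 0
Minimize: z = 8y1 + 6y2 + 14y3 + 29y4

Subject to:
  C1: -4y1 - y2 - y4 ≤ -7
  C2: -y1 - y3 - 3y4 ≤ -7
  y1, y2, y3, y4 ≥ 0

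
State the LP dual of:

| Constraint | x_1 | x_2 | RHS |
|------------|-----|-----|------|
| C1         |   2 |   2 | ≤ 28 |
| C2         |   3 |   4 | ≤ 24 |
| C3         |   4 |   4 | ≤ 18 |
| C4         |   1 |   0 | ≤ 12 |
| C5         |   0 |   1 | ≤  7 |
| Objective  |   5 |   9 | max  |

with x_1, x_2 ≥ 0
Minimize: z = 28y1 + 24y2 + 18y3 + 12y4 + 7y5

Subject to:
  C1: -2y1 - 3y2 - 4y3 - y4 ≤ -5
  C2: -2y1 - 4y2 - 4y3 - y5 ≤ -9
  y1, y2, y3, y4, y5 ≥ 0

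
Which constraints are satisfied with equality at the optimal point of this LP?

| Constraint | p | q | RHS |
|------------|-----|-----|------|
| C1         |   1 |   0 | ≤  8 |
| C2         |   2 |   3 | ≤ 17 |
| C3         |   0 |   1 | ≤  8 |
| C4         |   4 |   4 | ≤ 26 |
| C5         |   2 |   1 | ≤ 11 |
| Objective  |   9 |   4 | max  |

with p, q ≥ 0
Optimal: p = 5.5, q = 0
Binding: C5, q ≥ 0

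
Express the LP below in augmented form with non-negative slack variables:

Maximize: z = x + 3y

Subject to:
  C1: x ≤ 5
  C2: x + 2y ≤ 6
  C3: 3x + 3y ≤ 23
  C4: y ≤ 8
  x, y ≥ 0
max z = x + 3y

s.t.
  x + s1 = 5
  x + 2y + s2 = 6
  3x + 3y + s3 = 23
  y + s4 = 8
  x, y, s1, s2, s3, s4 ≥ 0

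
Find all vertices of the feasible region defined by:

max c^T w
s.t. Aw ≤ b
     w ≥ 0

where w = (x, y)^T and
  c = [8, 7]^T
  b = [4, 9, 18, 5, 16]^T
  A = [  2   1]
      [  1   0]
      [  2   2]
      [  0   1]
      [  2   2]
Each vertex is the intersection of two constraint boundaries that also satisfies all remaining constraints:
  x = 0 and y = 0 → (0, 0)
  2x + y = 4 and y = 0 → (2, 0)
  2x + y = 4 and x = 0 → (0, 4)

Vertices: (0, 0), (2, 0), (0, 4)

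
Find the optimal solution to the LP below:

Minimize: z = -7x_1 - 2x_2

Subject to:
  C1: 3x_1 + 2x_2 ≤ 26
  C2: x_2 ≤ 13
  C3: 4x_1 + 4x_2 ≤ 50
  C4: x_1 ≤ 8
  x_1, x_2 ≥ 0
Each vertex is the intersection of two constraint boundaries that also satisfies all remaining constraints:
  x_1 = 0 and x_2 = 0 → (0, 0)
  x_1 = 8 and x_2 = 0 → (8, 0)
  3x_1 + 2x_2 = 26 and x_1 = 8 → (8, 1)
  3x_1 + 2x_2 = 26 and 4x_1 + 4x_2 = 50 → (1, 11.5)
  4x_1 + 4x_2 = 50 and x_1 = 0 → (0, 12.5)

Evaluating z = -7x_1 - 2x_2 at each vertex:
  (0, 0): z = 0
  (8, 0): z = -56
  (8, 1): z = -58
  (1, 11.5): z = -30
  (0, 12.5): z = -25

The minimum is at (8, 1) with z = -58.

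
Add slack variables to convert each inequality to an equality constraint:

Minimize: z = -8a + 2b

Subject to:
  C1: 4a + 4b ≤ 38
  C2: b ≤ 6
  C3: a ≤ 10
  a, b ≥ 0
min z = -8a + 2b

s.t.
  4a + 4b + s1 = 38
  b + s2 = 6
  a + s3 = 10
  a, b, s1, s2, s3 ≥ 0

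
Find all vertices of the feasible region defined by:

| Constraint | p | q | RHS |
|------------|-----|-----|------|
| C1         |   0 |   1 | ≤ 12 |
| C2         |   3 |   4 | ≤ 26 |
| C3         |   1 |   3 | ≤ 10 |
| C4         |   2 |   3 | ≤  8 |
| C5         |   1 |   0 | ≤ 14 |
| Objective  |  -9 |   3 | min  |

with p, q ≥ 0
Each vertex is the intersection of two constraint boundaries that also satisfies all remaining constraints:
  p = 0 and q = 0 → (0, 0)
  2p + 3q = 8 and q = 0 → (4, 0)
  2p + 3q = 8 and p = 0 → (0, 2.667)

Vertices: (0, 0), (4, 0), (0, 2.667)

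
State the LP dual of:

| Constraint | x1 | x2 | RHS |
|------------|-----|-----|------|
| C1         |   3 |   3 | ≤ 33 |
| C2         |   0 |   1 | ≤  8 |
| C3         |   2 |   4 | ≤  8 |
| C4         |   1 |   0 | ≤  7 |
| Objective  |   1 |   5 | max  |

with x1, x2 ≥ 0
Minimize: z = 33y1 + 8y2 + 8y3 + 7y4

Subject to:
  C1: -3y1 - 2y3 - y4 ≤ -1
  C2: -3y1 - y2 - 4y3 ≤ -5
  y1, y2, y3, y4 ≥ 0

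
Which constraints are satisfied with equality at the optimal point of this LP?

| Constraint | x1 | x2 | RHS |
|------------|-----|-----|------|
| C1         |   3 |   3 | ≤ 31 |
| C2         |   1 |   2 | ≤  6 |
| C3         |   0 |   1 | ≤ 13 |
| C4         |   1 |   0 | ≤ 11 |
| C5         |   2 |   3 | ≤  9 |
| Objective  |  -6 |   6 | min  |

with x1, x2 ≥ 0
Optimal: x1 = 4.5, x2 = 0
Binding: C5, x2 ≥ 0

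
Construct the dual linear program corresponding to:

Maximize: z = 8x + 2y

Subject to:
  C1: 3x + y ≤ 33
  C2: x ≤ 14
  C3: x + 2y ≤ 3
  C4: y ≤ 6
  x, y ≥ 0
Minimize: z = 33y1 + 14y2 + 3y3 + 6y4

Subject to:
  C1: -3y1 - y2 - y3 ≤ -8
  C2: -y1 - 2y3 - y4 ≤ -2
  y1, y2, y3, y4 ≥ 0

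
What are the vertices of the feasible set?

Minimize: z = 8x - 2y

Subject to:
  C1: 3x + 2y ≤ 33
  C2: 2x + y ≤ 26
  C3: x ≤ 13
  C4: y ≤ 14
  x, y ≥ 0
Each vertex is the intersection of two constraint boundaries that also satisfies all remaining constraints:
  x = 0 and y = 0 → (0, 0)
  3x + 2y = 33 and y = 0 → (11, 0)
  3x + 2y = 33 and y = 14 → (1.667, 14)
  y = 14 and x = 0 → (0, 14)

Vertices: (0, 0), (11, 0), (1.667, 14), (0, 14)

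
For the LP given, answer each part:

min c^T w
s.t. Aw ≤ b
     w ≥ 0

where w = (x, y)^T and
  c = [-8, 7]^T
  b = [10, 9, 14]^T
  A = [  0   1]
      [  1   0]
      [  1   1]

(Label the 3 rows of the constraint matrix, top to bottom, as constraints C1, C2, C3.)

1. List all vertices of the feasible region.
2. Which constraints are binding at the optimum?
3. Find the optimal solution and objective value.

1. (0, 0), (9, 0), (9, 5), (4, 10), (0, 10)
2. C2, y ≥ 0
3. x = 9, y = 0, z = -72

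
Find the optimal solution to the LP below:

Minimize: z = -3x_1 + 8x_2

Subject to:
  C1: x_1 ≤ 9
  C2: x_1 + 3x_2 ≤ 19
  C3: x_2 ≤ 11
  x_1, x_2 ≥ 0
Each vertex is the intersection of two constraint boundaries that also satisfies all remaining constraints:
  x_1 = 0 and x_2 = 0 → (0, 0)
  x_1 = 9 and x_2 = 0 → (9, 0)
  x_1 = 9 and x_1 + 3x_2 = 19 → (9, 3.333)
  x_1 + 3x_2 = 19 and x_1 = 0 → (0, 6.333)

Evaluating z = -3x_1 + 8x_2 at each vertex:
  (0, 0): z = 0
  (9, 0): z = -27
  (9, 3.333): z = -0.3333
  (0, 6.333): z = 50.67

The minimum is at (9, 0) with z = -27.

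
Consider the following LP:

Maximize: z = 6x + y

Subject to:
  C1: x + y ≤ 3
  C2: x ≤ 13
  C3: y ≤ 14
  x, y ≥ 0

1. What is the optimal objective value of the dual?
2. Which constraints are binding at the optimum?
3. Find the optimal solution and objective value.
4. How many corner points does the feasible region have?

1. 18 (by strong duality, equal to the primal optimum)
2. C1, y ≥ 0
3. x = 3, y = 0, z = 18
4. 3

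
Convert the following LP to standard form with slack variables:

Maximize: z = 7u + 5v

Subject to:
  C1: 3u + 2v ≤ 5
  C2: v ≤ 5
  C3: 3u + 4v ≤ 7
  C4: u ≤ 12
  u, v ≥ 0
max z = 7u + 5v

s.t.
  3u + 2v + s1 = 5
  v + s2 = 5
  3u + 4v + s3 = 7
  u + s4 = 12
  u, v, s1, s2, s3, s4 ≥ 0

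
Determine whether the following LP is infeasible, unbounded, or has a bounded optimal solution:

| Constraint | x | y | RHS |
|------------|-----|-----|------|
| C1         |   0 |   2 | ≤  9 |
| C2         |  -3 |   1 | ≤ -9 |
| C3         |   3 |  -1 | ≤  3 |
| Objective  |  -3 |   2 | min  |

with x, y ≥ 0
C3 requires 3x - y ≤ 3, while C2 (-3x + y ≤ -9) is equivalent to 3x - y ≥ 9. Together they would need 9 ≤ 3x - y ≤ 3, which is impossible since 9 > 3. No point satisfies all constraints.

Infeasible — the constraint set is empty.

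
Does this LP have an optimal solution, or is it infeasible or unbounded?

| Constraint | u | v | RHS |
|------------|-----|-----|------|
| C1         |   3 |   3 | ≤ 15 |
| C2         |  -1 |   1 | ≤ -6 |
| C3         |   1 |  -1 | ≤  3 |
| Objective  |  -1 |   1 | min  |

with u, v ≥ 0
C3 requires u - v ≤ 3, while C2 (-u + v ≤ -6) is equivalent to u - v ≥ 6. Together they would need 6 ≤ u - v ≤ 3, which is impossible since 6 > 3. No point satisfies all constraints.

Infeasible: no point satisfies all constraints simultaneously.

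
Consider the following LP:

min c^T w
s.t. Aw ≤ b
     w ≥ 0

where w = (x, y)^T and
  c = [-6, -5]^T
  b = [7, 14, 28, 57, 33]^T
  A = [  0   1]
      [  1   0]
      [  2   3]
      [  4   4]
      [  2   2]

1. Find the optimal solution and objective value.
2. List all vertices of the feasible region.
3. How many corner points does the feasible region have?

1. x = 14, y = 0, z = -84
2. (0, 0), (14, 0), (3.5, 7), (0, 7)
3. 4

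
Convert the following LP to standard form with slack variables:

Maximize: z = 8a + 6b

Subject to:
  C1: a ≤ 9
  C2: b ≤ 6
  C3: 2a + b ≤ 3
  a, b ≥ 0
max z = 8a + 6b

s.t.
  a + s1 = 9
  b + s2 = 6
  2a + b + s3 = 3
  a, b, s1, s2, s3 ≥ 0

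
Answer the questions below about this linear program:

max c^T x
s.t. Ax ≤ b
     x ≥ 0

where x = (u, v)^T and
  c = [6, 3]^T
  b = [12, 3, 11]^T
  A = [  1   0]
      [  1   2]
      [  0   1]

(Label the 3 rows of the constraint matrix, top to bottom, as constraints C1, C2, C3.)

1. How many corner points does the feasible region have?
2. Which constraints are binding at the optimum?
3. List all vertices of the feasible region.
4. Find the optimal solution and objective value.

1. 3
2. C2, v ≥ 0
3. (0, 0), (3, 0), (0, 1.5)
4. u = 3, v = 0, z = 18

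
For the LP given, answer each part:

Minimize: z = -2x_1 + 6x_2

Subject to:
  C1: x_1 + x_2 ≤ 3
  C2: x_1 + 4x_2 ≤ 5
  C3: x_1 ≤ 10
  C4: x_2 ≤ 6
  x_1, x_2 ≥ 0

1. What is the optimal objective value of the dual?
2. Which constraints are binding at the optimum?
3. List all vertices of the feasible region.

1. -6 (by strong duality, equal to the primal optimum)
2. C1, x_2 ≥ 0
3. (0, 0), (3, 0), (2.333, 0.6667), (0, 1.25)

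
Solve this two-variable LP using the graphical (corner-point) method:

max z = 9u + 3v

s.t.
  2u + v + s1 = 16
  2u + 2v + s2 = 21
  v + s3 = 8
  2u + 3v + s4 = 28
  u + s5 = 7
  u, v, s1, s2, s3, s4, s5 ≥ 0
Each vertex is the intersection of two constraint boundaries that also satisfies all remaining constraints:
  u = 0 and v = 0 → (0, 0)
  u = 7 and v = 0 → (7, 0)
  2u + v = 16 and u = 7 → (7, 2)
  2u + v = 16 and 2u + 2v = 21 → (5.5, 5)
  2u + 2v = 21 and 2u + 3v = 28 → (3.5, 7)
  v = 8 and 2u + 3v = 28 → (2, 8)
  v = 8 and u = 0 → (0, 8)

Evaluating z = 9u + 3v at each vertex:
  (0, 0): z = 0
  (7, 0): z = 63
  (7, 2): z = 69
  (5.5, 5): z = 64.5
  (3.5, 7): z = 52.5
  (2, 8): z = 42
  (0, 8): z = 24

The maximum is at (7, 2) with z = 69.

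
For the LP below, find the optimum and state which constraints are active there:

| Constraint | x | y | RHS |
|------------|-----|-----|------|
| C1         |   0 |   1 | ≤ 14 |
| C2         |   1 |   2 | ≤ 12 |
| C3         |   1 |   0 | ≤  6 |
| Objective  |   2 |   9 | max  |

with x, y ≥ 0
Optimal: x = 0, y = 6
Slack at optimum:
  C1: slack = 8
  C2: slack = 0 (binding)
  C3: slack = 6
  x ≥ 0: x = 0 (binding)
  y ≥ 0: y = 6
Binding constraints: C2, x ≥ 0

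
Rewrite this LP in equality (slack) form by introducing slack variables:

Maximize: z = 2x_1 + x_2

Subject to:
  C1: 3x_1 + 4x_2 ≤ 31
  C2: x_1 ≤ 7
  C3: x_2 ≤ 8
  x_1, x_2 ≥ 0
max z = 2x_1 + x_2

s.t.
  3x_1 + 4x_2 + s1 = 31
  x_1 + s2 = 7
  x_2 + s3 = 8
  x_1, x_2, s1, s2, s3 ≥ 0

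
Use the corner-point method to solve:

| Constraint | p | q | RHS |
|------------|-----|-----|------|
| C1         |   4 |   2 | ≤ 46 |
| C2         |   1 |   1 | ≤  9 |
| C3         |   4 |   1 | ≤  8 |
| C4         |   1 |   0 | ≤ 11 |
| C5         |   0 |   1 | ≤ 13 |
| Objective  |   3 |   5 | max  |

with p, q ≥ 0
Each vertex is the intersection of two constraint boundaries that also satisfies all remaining constraints:
  p = 0 and q = 0 → (0, 0)
  4p + q = 8 and q = 0 → (2, 0)
  4p + q = 8 and p = 0 → (0, 8)

Evaluating z = 3p + 5q at each vertex:
  (0, 0): z = 0
  (2, 0): z = 6
  (0, 8): z = 40

The maximum is at (0, 8) with z = 40.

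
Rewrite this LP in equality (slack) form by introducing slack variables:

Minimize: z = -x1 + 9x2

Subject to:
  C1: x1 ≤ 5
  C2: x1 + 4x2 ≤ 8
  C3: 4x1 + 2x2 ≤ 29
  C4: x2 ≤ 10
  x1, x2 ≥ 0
min z = -x1 + 9x2

s.t.
  x1 + s1 = 5
  x1 + 4x2 + s2 = 8
  4x1 + 2x2 + s3 = 29
  x2 + s4 = 10
  x1, x2, s1, s2, s3, s4 ≥ 0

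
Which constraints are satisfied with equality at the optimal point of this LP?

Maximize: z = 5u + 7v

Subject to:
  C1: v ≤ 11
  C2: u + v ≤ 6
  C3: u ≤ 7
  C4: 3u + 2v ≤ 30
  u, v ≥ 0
Optimal: u = 0, v = 6
Slack at optimum:
  C1: slack = 5
  C2: slack = 0 (binding)
  C3: slack = 7
  C4: slack = 18
  u ≥ 0: u = 0 (binding)
  v ≥ 0: v = 6
Binding constraints: C2, u ≥ 0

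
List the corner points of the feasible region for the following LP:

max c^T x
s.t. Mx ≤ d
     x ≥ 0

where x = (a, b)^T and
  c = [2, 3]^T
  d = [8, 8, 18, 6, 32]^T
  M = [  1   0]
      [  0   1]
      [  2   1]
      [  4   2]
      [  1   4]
Each vertex is the intersection of two constraint boundaries that also satisfies all remaining constraints:
  a = 0 and b = 0 → (0, 0)
  4a + 2b = 6 and b = 0 → (1.5, 0)
  4a + 2b = 6 and a = 0 → (0, 3)

Vertices: (0, 0), (1.5, 0), (0, 3)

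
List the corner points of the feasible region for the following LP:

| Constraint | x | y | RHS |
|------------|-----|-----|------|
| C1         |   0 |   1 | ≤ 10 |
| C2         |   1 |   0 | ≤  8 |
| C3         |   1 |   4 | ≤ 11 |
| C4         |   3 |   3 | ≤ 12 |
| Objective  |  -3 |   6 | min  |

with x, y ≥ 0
Each vertex is the intersection of two constraint boundaries that also satisfies all remaining constraints:
  x = 0 and y = 0 → (0, 0)
  3x + 3y = 12 and y = 0 → (4, 0)
  x + 4y = 11 and 3x + 3y = 12 → (1.667, 2.333)
  x + 4y = 11 and x = 0 → (0, 2.75)

Vertices: (0, 0), (4, 0), (1.667, 2.333), (0, 2.75)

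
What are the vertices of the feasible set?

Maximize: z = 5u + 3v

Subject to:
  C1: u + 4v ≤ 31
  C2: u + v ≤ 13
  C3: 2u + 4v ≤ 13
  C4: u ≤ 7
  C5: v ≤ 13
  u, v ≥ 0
Each vertex is the intersection of two constraint boundaries that also satisfies all remaining constraints:
  u = 0 and v = 0 → (0, 0)
  2u + 4v = 13 and v = 0 → (6.5, 0)
  2u + 4v = 13 and u = 0 → (0, 3.25)

Vertices: (0, 0), (6.5, 0), (0, 3.25)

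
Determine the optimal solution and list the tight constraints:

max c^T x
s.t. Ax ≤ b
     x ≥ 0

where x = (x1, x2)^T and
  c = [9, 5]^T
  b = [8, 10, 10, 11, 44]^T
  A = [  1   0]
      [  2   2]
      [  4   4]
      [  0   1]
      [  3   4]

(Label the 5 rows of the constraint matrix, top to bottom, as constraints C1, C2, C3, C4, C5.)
Optimal: x1 = 2.5, x2 = 0
Slack at optimum:
  C1: slack = 5.5
  C2: slack = 5
  C3: slack = 0 (binding)
  C4: slack = 11
  C5: slack = 36.5
  x1 ≥ 0: x1 = 2.5
  x2 ≥ 0: x2 = 0 (binding)
Binding constraints: C3, x2 ≥ 0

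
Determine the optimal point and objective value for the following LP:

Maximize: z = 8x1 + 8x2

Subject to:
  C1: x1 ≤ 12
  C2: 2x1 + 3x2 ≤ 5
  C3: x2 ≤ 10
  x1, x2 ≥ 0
x1 = 2.5, x2 = 0, z = 20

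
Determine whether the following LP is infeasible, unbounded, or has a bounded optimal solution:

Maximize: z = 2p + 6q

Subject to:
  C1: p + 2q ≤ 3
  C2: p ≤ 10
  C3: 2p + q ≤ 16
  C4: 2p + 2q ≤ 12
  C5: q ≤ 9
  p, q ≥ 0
The point (0, 1.5) satisfies every constraint, so the LP is feasible; the constraints give p ≤ 10 and q ≤ 9, which with p, q ≥ 0 keep the feasible region inside a bounded box. A feasible, bounded LP attains a finite optimum at a vertex.

Evaluating z = 2p + 6q at each vertex:
  (0, 0): z = 0
  (3, 0): z = 6
  (0, 1.5): z = 9

The LP has an optimal solution: (0, 1.5) with z = 9.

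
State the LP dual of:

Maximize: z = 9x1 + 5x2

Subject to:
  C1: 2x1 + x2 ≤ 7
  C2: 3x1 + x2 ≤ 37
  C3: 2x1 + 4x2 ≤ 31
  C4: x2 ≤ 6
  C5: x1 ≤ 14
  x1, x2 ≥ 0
Minimize: z = 7y1 + 37y2 + 31y3 + 6y4 + 14y5

Subject to:
  C1: -2y1 - 3y2 - 2y3 - y5 ≤ -9
  C2: -y1 - y2 - 4y3 - y4 ≤ -5
  y1, y2, y3, y4, y5 ≥ 0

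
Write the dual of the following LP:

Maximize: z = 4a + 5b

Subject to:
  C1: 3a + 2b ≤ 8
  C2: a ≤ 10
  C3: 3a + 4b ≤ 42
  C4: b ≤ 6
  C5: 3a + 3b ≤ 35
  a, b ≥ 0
Minimize: z = 8y1 + 10y2 + 42y3 + 6y4 + 35y5

Subject to:
  C1: -3y1 - y2 - 3y3 - 3y5 ≤ -4
  C2: -2y1 - 4y3 - y4 - 3y5 ≤ -5
  y1, y2, y3, y4, y5 ≥ 0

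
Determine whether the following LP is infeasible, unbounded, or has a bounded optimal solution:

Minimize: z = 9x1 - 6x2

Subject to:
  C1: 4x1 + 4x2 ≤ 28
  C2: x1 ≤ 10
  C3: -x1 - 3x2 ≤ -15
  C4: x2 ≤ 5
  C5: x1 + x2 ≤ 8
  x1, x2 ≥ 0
The point (0, 5) satisfies every constraint, so the LP is feasible; the constraints give x1 ≤ 10 and x2 ≤ 5, which with x1, x2 ≥ 0 keep the feasible region inside a bounded box. A feasible, bounded LP attains a finite optimum at a vertex.

Feasible with finite optimum z* = -30 at (0, 5).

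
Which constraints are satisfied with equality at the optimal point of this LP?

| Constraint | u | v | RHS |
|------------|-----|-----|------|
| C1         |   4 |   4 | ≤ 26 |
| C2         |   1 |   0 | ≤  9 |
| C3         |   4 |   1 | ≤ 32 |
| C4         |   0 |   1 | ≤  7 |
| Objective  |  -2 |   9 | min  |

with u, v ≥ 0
Optimal: u = 6.5, v = 0
Binding: C1, v ≥ 0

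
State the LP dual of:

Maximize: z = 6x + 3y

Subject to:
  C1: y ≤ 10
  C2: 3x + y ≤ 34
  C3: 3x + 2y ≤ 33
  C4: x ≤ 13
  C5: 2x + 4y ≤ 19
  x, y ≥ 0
Minimize: z = 10y1 + 34y2 + 33y3 + 13y4 + 19y5

Subject to:
  C1: -3y2 - 3y3 - y4 - 2y5 ≤ -6
  C2: -y1 - y2 - 2y3 - 4y5 ≤ -3
  y1, y2, y3, y4, y5 ≥ 0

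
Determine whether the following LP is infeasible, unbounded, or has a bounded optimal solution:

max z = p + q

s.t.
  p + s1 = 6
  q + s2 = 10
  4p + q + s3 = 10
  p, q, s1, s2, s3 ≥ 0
The point (0, 10) satisfies every constraint, so the LP is feasible; the constraints give p ≤ 6 and q ≤ 10, which with p, q ≥ 0 keep the feasible region inside a bounded box. A feasible, bounded LP attains a finite optimum at a vertex.

Evaluating z = p + q at each vertex:
  (0, 0): z = 0
  (2.5, 0): z = 2.5
  (0, 10): z = 10

Bounded optimum: z* = 10 at (0, 10).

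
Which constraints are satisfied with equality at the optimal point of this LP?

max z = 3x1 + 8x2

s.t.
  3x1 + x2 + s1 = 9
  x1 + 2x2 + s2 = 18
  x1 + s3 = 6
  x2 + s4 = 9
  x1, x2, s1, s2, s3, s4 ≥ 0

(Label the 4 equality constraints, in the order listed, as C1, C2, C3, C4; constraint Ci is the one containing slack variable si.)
Optimal: x1 = 0, x2 = 9
Slack at optimum:
  C1: slack = 0 (binding)
  C2: slack = 0 (binding)
  C3: slack = 6
  C4: slack = 0 (binding)
  x1 ≥ 0: x1 = 0 (binding)
  x2 ≥ 0: x2 = 9
Binding constraints: C1, C2, C4, x1 ≥ 0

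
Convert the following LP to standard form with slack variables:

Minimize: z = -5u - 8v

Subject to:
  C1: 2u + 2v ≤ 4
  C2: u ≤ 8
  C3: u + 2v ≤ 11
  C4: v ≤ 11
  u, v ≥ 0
min z = -5u - 8v

s.t.
  2u + 2v + s1 = 4
  u + s2 = 8
  u + 2v + s3 = 11
  v + s4 = 11
  u, v, s1, s2, s3, s4 ≥ 0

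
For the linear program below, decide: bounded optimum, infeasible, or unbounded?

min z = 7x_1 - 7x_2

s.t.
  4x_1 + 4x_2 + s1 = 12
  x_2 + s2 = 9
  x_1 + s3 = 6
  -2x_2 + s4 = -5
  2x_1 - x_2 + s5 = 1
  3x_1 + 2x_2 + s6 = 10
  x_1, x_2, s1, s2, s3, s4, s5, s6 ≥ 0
The point (0, 3) satisfies every constraint, so the LP is feasible; the constraints give x_1 ≤ 6 and x_2 ≤ 9, which with x_1, x_2 ≥ 0 keep the feasible region inside a bounded box. A feasible, bounded LP attains a finite optimum at a vertex.

Evaluating z = 7x_1 - 7x_2 at each vertex:
  (0, 2.5): z = -17.5
  (0.5, 2.5): z = -14
  (0, 3): z = -21

The LP has an optimal solution: (0, 3) with z = -21.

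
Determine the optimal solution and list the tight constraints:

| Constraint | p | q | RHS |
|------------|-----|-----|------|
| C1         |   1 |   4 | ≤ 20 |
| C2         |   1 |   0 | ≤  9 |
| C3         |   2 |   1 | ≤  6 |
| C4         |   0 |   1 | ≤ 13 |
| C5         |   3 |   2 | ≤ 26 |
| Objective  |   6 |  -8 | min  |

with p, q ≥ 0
Optimal: p = 0, q = 5
Binding: C1, p ≥ 0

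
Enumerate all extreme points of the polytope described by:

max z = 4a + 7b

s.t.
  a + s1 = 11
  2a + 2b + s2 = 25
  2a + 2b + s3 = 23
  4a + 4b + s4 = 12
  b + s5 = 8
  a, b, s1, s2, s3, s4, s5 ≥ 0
Each vertex is the intersection of two constraint boundaries that also satisfies all remaining constraints:
  a = 0 and b = 0 → (0, 0)
  4a + 4b = 12 and b = 0 → (3, 0)
  4a + 4b = 12 and a = 0 → (0, 3)

Vertices: (0, 0), (3, 0), (0, 3)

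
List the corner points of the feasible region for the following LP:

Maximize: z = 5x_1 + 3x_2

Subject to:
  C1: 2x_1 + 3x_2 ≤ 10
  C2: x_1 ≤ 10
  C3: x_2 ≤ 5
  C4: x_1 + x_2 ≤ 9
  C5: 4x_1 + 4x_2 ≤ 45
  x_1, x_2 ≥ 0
Each vertex is the intersection of two constraint boundaries that also satisfies all remaining constraints:
  x_1 = 0 and x_2 = 0 → (0, 0)
  2x_1 + 3x_2 = 10 and x_2 = 0 → (5, 0)
  2x_1 + 3x_2 = 10 and x_1 = 0 → (0, 3.333)

Vertices: (0, 0), (5, 0), (0, 3.333)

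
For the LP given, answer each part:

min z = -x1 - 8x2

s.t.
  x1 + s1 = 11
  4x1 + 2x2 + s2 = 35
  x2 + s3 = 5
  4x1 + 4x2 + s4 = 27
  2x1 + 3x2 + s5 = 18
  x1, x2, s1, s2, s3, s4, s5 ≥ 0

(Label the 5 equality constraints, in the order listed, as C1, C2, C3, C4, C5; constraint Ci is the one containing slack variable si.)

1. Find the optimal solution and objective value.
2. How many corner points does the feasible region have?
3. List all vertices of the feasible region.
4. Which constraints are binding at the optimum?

1. x1 = 1.5, x2 = 5, z = -41.5
2. 5
3. (0, 0), (6.75, 0), (2.25, 4.5), (1.5, 5), (0, 5)
4. C3, C5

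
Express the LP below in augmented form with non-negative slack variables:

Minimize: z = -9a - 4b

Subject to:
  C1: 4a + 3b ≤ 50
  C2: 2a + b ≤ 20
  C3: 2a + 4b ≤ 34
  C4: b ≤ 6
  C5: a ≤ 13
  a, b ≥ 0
min z = -9a - 4b

s.t.
  4a + 3b + s1 = 50
  2a + b + s2 = 20
  2a + 4b + s3 = 34
  b + s4 = 6
  a + s5 = 13
  a, b, s1, s2, s3, s4, s5 ≥ 0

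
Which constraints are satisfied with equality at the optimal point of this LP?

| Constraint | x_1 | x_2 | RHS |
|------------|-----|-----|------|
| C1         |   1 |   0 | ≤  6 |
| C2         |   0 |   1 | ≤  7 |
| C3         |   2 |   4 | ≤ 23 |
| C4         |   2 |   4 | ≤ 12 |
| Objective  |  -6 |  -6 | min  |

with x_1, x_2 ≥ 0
Optimal: x_1 = 6, x_2 = 0
Binding: C1, C4, x_2 ≥ 0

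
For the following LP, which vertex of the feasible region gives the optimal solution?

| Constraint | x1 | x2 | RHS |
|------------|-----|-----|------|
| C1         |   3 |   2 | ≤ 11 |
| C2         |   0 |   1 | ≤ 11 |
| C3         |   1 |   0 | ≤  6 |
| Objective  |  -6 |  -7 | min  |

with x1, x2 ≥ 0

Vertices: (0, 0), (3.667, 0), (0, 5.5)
Evaluating z = -6x1 - 7x2 at each vertex:
  (0, 0): z = 0
  (3.667, 0): z = -22
  (0, 5.5): z = -38.5

The smallest value is z = -38.5, attained at (0, 5.5).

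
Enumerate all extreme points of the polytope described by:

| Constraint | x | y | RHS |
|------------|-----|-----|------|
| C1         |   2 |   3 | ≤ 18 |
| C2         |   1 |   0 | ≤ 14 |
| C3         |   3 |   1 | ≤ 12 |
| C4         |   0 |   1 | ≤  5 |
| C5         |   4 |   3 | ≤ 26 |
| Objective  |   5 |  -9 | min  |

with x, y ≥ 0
Each vertex is the intersection of two constraint boundaries that also satisfies all remaining constraints:
  x = 0 and y = 0 → (0, 0)
  3x + y = 12 and y = 0 → (4, 0)
  2x + 3y = 18 and 3x + y = 12 → (2.571, 4.286)
  2x + 3y = 18 and y = 5 → (1.5, 5)
  y = 5 and x = 0 → (0, 5)

Vertices: (0, 0), (4, 0), (2.571, 4.286), (1.5, 5), (0, 5)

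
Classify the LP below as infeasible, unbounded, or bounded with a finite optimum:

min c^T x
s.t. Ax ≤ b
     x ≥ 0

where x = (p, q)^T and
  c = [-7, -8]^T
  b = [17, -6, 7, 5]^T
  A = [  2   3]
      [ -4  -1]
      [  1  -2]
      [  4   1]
One constraint requires 4p + q ≤ 5, while the constraint -4p - q ≤ -6 is equivalent to 4p + q ≥ 6. Together they would need 6 ≤ 4p + q ≤ 5, which is impossible since 6 > 5. No point satisfies all constraints.

Infeasible: no point satisfies all constraints simultaneously.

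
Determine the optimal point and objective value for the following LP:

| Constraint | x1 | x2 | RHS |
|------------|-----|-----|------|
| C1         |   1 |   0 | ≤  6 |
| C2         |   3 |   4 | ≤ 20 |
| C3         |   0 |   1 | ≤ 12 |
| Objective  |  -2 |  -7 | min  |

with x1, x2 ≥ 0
Each vertex is the intersection of two constraint boundaries that also satisfies all remaining constraints:
  x1 = 0 and x2 = 0 → (0, 0)
  x1 = 6 and x2 = 0 → (6, 0)
  x1 = 6 and 3x1 + 4x2 = 20 → (6, 0.5)
  3x1 + 4x2 = 20 and x1 = 0 → (0, 5)

Evaluating z = -2x1 - 7x2 at each vertex:
  (0, 0): z = 0
  (6, 0): z = -12
  (6, 0.5): z = -15.5
  (0, 5): z = -35

The minimum is at (0, 5) with z = -35.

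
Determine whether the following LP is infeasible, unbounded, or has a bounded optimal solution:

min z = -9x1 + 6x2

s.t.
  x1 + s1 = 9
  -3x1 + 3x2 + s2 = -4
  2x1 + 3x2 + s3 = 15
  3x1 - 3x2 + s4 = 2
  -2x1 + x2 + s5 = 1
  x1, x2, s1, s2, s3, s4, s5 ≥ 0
The row 3x1 - 3x2 + s4 = 2 with s4 ≥ 0 requires 3x1 - 3x2 ≤ 2, while the row -3x1 + 3x2 + s2 = -4 with s2 ≥ 0 is equivalent to 3x1 - 3x2 ≥ 4. Together they would need 4 ≤ 3x1 - 3x2 ≤ 2, which is impossible since 4 > 2. No point satisfies all constraints.

Infeasible: no point satisfies all constraints simultaneously.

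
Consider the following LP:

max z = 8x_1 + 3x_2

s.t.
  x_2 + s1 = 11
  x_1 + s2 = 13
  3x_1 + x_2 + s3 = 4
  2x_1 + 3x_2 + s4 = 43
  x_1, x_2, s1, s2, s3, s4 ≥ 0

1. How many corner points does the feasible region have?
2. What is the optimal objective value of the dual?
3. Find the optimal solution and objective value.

1. 3
2. 12 (by strong duality, equal to the primal optimum)
3. x_1 = 0, x_2 = 4, z = 12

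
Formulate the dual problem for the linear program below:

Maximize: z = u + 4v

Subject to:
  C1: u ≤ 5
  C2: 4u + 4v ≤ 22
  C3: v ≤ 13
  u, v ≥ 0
Minimize: z = 5y1 + 22y2 + 13y3

Subject to:
  C1: -y1 - 4y2 ≤ -1
  C2: -4y2 - y3 ≤ -4
  y1, y2, y3 ≥ 0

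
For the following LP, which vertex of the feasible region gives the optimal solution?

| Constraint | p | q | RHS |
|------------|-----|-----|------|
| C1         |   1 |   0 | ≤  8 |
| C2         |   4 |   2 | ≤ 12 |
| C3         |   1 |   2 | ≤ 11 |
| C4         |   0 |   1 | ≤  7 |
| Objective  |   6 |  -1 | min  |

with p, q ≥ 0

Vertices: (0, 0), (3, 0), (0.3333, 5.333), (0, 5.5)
Evaluating z = 6p - q at each vertex:
  (0, 0): z = 0
  (3, 0): z = 18
  (0.3333, 5.333): z = -3.333
  (0, 5.5): z = -5.5

The smallest value is z = -5.5, attained at (0, 5.5).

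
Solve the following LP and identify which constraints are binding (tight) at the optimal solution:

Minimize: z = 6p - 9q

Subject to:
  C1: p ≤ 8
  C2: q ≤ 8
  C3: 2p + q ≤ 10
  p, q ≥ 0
Optimal: p = 0, q = 8
Slack at optimum:
  C1: slack = 8
  C2: slack = 0 (binding)
  C3: slack = 2
  p ≥ 0: p = 0 (binding)
  q ≥ 0: q = 8
Binding constraints: C2, p ≥ 0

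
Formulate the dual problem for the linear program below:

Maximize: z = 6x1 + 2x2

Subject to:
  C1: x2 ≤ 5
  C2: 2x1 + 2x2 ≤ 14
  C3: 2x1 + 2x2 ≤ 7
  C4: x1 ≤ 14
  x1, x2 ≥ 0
Minimize: z = 5y1 + 14y2 + 7y3 + 14y4

Subject to:
  C1: -2y2 - 2y3 - y4 ≤ -6
  C2: -y1 - 2y2 - 2y3 ≤ -2
  y1, y2, y3, y4 ≥ 0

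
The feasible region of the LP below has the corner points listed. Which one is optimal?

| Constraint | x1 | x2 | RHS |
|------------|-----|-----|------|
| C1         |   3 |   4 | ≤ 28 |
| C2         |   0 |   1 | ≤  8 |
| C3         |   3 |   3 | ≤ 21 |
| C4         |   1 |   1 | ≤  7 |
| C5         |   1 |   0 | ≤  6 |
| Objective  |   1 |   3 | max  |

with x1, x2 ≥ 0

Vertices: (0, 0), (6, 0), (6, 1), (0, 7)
Evaluating z = x1 + 3x2 at each vertex:
  (0, 0): z = 0
  (6, 0): z = 6
  (6, 1): z = 9
  (0, 7): z = 21

The largest value is z = 21, attained at (0, 7).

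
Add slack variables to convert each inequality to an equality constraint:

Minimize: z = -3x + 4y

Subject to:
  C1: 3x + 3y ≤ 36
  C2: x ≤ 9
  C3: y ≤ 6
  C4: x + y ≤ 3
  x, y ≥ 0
min z = -3x + 4y

s.t.
  3x + 3y + s1 = 36
  x + s2 = 9
  y + s3 = 6
  x + y + s4 = 3
  x, y, s1, s2, s3, s4 ≥ 0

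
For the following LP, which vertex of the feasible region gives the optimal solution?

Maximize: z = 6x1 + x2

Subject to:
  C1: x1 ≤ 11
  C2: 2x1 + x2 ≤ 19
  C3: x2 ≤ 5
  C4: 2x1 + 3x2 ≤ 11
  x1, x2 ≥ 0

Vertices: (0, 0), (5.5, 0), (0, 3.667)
(5.5, 0) with z = 33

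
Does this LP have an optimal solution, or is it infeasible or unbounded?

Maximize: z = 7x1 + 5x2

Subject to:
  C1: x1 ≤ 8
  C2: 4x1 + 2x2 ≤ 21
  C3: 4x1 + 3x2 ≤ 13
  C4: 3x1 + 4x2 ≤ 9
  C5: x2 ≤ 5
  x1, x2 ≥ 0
The point (3, 0) satisfies every constraint, so the LP is feasible; the constraints give x1 ≤ 8 and x2 ≤ 5, which with x1, x2 ≥ 0 keep the feasible region inside a bounded box. A feasible, bounded LP attains a finite optimum at a vertex.

Evaluating z = 7x1 + 5x2 at each vertex:
  (0, 0): z = 0
  (3, 0): z = 21
  (0, 2.25): z = 11.25

Feasible with finite optimum z* = 21 at (3, 0).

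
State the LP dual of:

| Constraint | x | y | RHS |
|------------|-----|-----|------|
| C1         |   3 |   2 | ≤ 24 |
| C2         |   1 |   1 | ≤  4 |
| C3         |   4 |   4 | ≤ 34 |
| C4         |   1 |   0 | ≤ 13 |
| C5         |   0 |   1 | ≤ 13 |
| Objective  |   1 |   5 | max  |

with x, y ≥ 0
Minimize: z = 24y1 + 4y2 + 34y3 + 13y4 + 13y5

Subject to:
  C1: -3y1 - y2 - 4y3 - y4 ≤ -1
  C2: -2y1 - y2 - 4y3 - y5 ≤ -5
  y1, y2, y3, y4, y5 ≥ 0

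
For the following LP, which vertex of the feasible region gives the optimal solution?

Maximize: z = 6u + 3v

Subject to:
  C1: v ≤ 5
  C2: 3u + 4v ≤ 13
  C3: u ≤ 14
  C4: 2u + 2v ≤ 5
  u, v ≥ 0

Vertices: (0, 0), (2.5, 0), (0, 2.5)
(2.5, 0) with z = 15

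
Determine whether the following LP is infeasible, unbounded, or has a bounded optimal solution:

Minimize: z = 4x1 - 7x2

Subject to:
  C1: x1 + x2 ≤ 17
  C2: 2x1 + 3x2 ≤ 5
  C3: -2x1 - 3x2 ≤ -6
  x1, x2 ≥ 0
C2 requires 2x1 + 3x2 ≤ 5, while C3 (-2x1 - 3x2 ≤ -6) is equivalent to 2x1 + 3x2 ≥ 6. Together they would need 6 ≤ 2x1 + 3x2 ≤ 5, which is impossible since 6 > 5. No point satisfies all constraints.

Infeasible — the constraint set is empty.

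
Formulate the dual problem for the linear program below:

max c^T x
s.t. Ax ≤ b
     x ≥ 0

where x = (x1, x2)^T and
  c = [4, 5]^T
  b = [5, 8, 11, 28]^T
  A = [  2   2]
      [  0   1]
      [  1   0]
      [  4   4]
Minimize: z = 5y1 + 8y2 + 11y3 + 28y4

Subject to:
  C1: -2y1 - y3 - 4y4 ≤ -4
  C2: -2y1 - y2 - 4y4 ≤ -5
  y1, y2, y3, y4 ≥ 0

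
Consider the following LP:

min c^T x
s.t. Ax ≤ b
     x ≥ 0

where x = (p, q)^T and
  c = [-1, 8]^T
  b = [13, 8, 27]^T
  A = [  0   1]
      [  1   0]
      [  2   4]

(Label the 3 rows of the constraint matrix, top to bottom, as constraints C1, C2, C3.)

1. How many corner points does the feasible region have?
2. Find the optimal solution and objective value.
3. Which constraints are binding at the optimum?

1. 4
2. p = 8, q = 0, z = -8
3. C2, q ≥ 0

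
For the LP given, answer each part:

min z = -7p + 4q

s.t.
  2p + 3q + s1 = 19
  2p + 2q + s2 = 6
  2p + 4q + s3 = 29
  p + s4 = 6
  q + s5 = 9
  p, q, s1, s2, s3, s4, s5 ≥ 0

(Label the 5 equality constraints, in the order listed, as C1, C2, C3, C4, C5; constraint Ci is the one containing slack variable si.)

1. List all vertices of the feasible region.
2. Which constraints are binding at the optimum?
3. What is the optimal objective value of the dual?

1. (0, 0), (3, 0), (0, 3)
2. C2, q ≥ 0
3. -21 (by strong duality, equal to the primal optimum)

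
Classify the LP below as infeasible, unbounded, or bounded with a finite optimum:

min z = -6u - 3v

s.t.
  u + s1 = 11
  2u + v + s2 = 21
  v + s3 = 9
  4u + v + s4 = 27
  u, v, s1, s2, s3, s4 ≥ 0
The point (4.5, 9) satisfies every constraint, so the LP is feasible; the constraints give u ≤ 11 and v ≤ 9, which with u, v ≥ 0 keep the feasible region inside a bounded box. A feasible, bounded LP attains a finite optimum at a vertex.

Bounded optimum: z* = -54 at (4.5, 9).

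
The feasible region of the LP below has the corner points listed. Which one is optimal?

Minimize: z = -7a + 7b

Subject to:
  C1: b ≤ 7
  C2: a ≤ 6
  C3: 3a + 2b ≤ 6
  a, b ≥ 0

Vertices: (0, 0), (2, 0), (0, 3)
Evaluating z = -7a + 7b at each vertex:
  (0, 0): z = 0
  (2, 0): z = -14
  (0, 3): z = 21

The smallest value is z = -14, attained at (2, 0).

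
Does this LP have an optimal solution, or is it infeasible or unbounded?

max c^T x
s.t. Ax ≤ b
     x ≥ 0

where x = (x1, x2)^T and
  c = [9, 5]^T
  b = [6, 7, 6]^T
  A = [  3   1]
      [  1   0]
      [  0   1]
The point (0, 6) satisfies every constraint, so the LP is feasible; the constraints give x1 ≤ 7 and x2 ≤ 6, which with x1, x2 ≥ 0 keep the feasible region inside a bounded box. A feasible, bounded LP attains a finite optimum at a vertex.

Evaluating z = 9x1 + 5x2 at each vertex:
  (0, 0): z = 0
  (2, 0): z = 18
  (0, 6): z = 30

Feasible with finite optimum z* = 30 at (0, 6).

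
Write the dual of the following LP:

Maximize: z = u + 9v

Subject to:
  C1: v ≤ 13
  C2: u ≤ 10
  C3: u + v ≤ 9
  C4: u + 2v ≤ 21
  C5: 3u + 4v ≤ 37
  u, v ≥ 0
Minimize: z = 13y1 + 10y2 + 9y3 + 21y4 + 37y5

Subject to:
  C1: -y2 - y3 - y4 - 3y5 ≤ -1
  C2: -y1 - y3 - 2y4 - 4y5 ≤ -9
  y1, y2, y3, y4, y5 ≥ 0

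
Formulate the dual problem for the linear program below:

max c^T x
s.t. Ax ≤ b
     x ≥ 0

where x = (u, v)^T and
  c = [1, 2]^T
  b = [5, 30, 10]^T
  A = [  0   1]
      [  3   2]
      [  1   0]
Minimize: z = 5y1 + 30y2 + 10y3

Subject to:
  C1: -3y2 - y3 ≤ -1
  C2: -y1 - 2y2 ≤ -2
  y1, y2, y3 ≥ 0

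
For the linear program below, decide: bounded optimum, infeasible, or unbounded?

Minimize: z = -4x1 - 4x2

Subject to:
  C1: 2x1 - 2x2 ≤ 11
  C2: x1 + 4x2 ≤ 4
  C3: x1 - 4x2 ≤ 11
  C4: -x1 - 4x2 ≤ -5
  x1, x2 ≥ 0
C2 requires x1 + 4x2 ≤ 4, while C4 (-x1 - 4x2 ≤ -5) is equivalent to x1 + 4x2 ≥ 5. Together they would need 5 ≤ x1 + 4x2 ≤ 4, which is impossible since 5 > 4. No point satisfies all constraints.

The feasible region is empty; the LP is infeasible.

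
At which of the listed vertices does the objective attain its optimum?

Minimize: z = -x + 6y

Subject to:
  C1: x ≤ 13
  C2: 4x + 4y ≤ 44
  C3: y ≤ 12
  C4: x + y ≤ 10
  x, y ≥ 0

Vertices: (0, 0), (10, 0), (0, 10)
Evaluating z = -x + 6y at each vertex:
  (0, 0): z = 0
  (10, 0): z = -10
  (0, 10): z = 60

The smallest value is z = -10, attained at (10, 0).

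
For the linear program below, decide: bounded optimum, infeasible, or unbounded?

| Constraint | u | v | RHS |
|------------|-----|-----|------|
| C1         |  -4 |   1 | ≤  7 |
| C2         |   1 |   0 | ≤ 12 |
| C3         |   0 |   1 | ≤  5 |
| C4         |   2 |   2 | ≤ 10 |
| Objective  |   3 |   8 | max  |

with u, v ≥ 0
The point (0, 5) satisfies every constraint, so the LP is feasible; the constraints give u ≤ 12 and v ≤ 5, which with u, v ≥ 0 keep the feasible region inside a bounded box. A feasible, bounded LP attains a finite optimum at a vertex.

Evaluating z = 3u + 8v at each vertex:
  (0, 0): z = 0
  (5, 0): z = 15
  (0, 5): z = 40

Bounded optimum: z* = 40 at (0, 5).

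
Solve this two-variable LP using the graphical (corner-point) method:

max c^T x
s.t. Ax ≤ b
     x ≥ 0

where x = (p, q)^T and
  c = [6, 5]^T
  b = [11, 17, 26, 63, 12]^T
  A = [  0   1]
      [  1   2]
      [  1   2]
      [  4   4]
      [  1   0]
p = 12, q = 2.5, z = 84.5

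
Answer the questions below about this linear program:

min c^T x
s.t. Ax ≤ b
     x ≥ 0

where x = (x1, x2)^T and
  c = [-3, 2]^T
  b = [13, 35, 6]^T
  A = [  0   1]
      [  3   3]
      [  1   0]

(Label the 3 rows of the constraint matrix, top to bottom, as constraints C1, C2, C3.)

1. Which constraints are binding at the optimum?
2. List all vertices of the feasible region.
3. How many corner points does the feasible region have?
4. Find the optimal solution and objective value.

1. C3, x2 ≥ 0
2. (0, 0), (6, 0), (6, 5.667), (0, 11.67)
3. 4
4. x1 = 6, x2 = 0, z = -18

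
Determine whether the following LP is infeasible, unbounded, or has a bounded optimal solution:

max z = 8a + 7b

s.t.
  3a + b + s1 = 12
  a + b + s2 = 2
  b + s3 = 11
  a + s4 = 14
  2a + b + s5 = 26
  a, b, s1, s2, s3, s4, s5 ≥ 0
The point (2, 0) satisfies every constraint, so the LP is feasible; the constraints give a ≤ 14 and b ≤ 11, which with a, b ≥ 0 keep the feasible region inside a bounded box. A feasible, bounded LP attains a finite optimum at a vertex.

Evaluating z = 8a + 7b at each vertex:
  (0, 0): z = 0
  (2, 0): z = 16
  (0, 2): z = 14

The LP has an optimal solution: (2, 0) with z = 16.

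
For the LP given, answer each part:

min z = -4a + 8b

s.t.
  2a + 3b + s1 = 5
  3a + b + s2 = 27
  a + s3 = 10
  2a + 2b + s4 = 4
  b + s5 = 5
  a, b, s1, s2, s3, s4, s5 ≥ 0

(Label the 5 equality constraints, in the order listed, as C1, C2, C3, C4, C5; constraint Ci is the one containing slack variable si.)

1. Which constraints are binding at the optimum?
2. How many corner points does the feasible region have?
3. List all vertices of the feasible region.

1. C4, b ≥ 0
2. 4
3. (0, 0), (2, 0), (1, 1), (0, 1.667)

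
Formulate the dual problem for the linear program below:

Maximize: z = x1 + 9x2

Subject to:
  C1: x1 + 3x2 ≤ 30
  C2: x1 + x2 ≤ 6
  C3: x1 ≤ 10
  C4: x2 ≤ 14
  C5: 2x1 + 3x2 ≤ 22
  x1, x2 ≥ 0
Minimize: z = 30y1 + 6y2 + 10y3 + 14y4 + 22y5

Subject to:
  C1: -y1 - y2 - y3 - 2y5 ≤ -1
  C2: -3y1 - y2 - y4 - 3y5 ≤ -9
  y1, y2, y3, y4, y5 ≥ 0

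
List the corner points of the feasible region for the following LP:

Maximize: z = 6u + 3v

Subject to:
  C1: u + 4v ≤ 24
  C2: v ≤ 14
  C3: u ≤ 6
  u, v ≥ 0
Each vertex is the intersection of two constraint boundaries that also satisfies all remaining constraints:
  u = 0 and v = 0 → (0, 0)
  u = 6 and v = 0 → (6, 0)
  u + 4v = 24 and u = 6 → (6, 4.5)
  u + 4v = 24 and u = 0 → (0, 6)

Vertices: (0, 0), (6, 0), (6, 4.5), (0, 6)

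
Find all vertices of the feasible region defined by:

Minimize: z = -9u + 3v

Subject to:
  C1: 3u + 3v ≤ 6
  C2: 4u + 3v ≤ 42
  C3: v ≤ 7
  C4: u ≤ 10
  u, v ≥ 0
Each vertex is the intersection of two constraint boundaries that also satisfies all remaining constraints:
  u = 0 and v = 0 → (0, 0)
  3u + 3v = 6 and v = 0 → (2, 0)
  3u + 3v = 6 and u = 0 → (0, 2)

Vertices: (0, 0), (2, 0), (0, 2)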